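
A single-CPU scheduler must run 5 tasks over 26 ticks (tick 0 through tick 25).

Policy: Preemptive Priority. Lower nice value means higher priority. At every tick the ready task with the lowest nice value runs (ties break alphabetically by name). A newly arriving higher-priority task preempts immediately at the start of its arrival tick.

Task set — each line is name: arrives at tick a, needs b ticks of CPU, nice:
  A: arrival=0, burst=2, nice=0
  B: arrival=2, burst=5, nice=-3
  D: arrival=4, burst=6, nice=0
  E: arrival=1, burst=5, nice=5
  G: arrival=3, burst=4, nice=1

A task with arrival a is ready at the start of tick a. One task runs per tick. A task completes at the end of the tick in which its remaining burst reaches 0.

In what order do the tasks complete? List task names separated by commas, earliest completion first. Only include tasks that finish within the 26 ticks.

t=0: ready={A} → run A
t=1: ready={A,E} → run A
t=2: ready={B,E} → run B
t=3: ready={B,E,G} → run B
t=4: ready={B,D,E,G} → run B
t=5: ready={B,D,E,G} → run B
t=6: ready={B,D,E,G} → run B
t=7: ready={D,E,G} → run D
t=8: ready={D,E,G} → run D
t=9: ready={D,E,G} → run D
t=10: ready={D,E,G} → run D
t=11: ready={D,E,G} → run D
t=12: ready={D,E,G} → run D
t=13: ready={E,G} → run G
t=14: ready={E,G} → run G
t=15: ready={E,G} → run G
t=16: ready={E,G} → run G
t=17: ready={E} → run E
t=18: ready={E} → run E
t=19: ready={E} → run E
t=20: ready={E} → run E
t=21: ready={E} → run E
t=22: (idle)
t=23: (idle)
t=24: (idle)
t=25: (idle)

completion order = A, B, D, G, E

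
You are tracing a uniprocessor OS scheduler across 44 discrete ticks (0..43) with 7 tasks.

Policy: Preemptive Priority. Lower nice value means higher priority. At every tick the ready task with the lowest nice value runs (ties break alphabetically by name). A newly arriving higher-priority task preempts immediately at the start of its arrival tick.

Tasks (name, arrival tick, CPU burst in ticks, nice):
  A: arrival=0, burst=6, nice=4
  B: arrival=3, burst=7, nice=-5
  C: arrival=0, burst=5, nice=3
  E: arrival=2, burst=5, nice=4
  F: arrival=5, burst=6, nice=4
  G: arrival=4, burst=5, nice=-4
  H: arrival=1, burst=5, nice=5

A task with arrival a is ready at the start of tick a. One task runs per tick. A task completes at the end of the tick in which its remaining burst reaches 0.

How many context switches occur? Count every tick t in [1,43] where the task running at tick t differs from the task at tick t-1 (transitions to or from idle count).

context switches = 8

t=0: ready={A,C} → run C
t=1: ready={A,C,H} → run C
t=2: ready={A,C,E,H} → run C
t=3: ready={A,B,C,E,H} → run B
t=4: ready={A,B,C,E,G,H} → run B
t=5: ready={A,B,C,E,F,G,H} → run B
t=6: ready={A,B,C,E,F,G,H} → run B
t=7: ready={A,B,C,E,F,G,H} → run B
t=8: ready={A,B,C,E,F,G,H} → run B
t=9: ready={A,B,C,E,F,G,H} → run B
t=10: ready={A,C,E,F,G,H} → run G
t=11: ready={A,C,E,F,G,H} → run G
t=12: ready={A,C,E,F,G,H} → run G
t=13: ready={A,C,E,F,G,H} → run G
t=14: ready={A,C,E,F,G,H} → run G
t=15: ready={A,C,E,F,H} → run C
t=16: ready={A,C,E,F,H} → run C
t=17: ready={A,E,F,H} → run A
t=18: ready={A,E,F,H} → run A
t=19: ready={A,E,F,H} → run A
t=20: ready={A,E,F,H} → run A
t=21: ready={A,E,F,H} → run A
t=22: ready={A,E,F,H} → run A
t=23: ready={E,F,H} → run E
t=24: ready={E,F,H} → run E
t=25: ready={E,F,H} → run E
t=26: ready={E,F,H} → run E
t=27: ready={E,F,H} → run E
t=28: ready={F,H} → run F
t=29: ready={F,H} → run F
t=30: ready={F,H} → run F
t=31: ready={F,H} → run F
t=32: ready={F,H} → run F
t=33: ready={F,H} → run F
t=34: ready={H} → run H
t=35: ready={H} → run H
t=36: ready={H} → run H
t=37: ready={H} → run H
t=38: ready={H} → run H
t=39: (idle)
t=40: (idle)
t=41: (idle)
t=42: (idle)
t=43: (idle)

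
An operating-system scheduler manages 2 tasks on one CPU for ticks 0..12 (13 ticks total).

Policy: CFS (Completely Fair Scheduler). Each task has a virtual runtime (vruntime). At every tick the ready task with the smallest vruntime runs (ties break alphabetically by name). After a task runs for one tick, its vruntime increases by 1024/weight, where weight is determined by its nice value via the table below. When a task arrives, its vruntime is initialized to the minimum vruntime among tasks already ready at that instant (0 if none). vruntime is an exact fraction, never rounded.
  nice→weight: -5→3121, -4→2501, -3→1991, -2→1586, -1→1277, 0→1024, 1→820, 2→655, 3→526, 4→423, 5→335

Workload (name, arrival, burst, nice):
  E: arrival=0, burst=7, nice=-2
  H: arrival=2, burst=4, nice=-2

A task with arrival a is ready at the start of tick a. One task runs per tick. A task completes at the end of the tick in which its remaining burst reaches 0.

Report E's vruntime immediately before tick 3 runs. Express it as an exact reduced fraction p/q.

t=0: vr[E=0] → run E
t=1: vr[E=512/793] → run E
t=2: vr[E=1024/793 H=1024/793] → run E
t=3: vr[E=1536/793 H=1024/793] → run H
t=4: vr[E=1536/793 H=1536/793] → run E
t=5: vr[E=2048/793 H=1536/793] → run H
t=6: vr[E=2048/793 H=2048/793] → run E
t=7: vr[E=2560/793 H=2048/793] → run H
t=8: vr[E=2560/793 H=2560/793] → run E
t=9: vr[E=3072/793 H=2560/793] → run H
t=10: vr[E=3072/793] → run E
t=11: (idle)
t=12: (idle)

vruntime(E, start of tick 3) = 1536/793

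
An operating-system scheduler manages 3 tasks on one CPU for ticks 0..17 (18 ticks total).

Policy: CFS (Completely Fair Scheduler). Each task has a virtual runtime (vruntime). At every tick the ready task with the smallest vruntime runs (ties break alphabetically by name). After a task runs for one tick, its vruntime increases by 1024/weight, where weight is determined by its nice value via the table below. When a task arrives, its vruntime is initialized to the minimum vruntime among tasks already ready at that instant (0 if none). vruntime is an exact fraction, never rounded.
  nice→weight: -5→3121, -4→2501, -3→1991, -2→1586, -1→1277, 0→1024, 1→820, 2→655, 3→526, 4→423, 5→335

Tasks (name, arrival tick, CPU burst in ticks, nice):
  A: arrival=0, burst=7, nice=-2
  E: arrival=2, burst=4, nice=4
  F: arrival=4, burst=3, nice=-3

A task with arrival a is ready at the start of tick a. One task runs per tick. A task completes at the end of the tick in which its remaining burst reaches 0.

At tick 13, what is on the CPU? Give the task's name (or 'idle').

t=0: vr[A=0] → run A
t=1: vr[A=512/793] → run A
t=2: vr[A=1024/793 E=1024/793] → run A
t=3: vr[A=1536/793 E=1024/793] → run E
t=4: vr[A=1536/793 E=1245184/335439 F=1536/793] → run A
t=5: vr[A=2048/793 E=1245184/335439 F=1536/793] → run F
t=6: vr[A=2048/793 E=1245184/335439 F=3870208/1578863] → run F
t=7: vr[A=2048/793 E=1245184/335439 F=4682240/1578863] → run A
t=8: vr[A=2560/793 E=1245184/335439 F=4682240/1578863] → run F
t=9: vr[A=2560/793 E=1245184/335439] → run A
t=10: vr[A=3072/793 E=1245184/335439] → run E
t=11: vr[A=3072/793 E=2057216/335439] → run A
t=12: vr[E=2057216/335439] → run E
t=13: vr[E=956416/111813] → run E
t=14: (idle)
t=15: (idle)
t=16: (idle)
t=17: (idle)

running at tick 13 = E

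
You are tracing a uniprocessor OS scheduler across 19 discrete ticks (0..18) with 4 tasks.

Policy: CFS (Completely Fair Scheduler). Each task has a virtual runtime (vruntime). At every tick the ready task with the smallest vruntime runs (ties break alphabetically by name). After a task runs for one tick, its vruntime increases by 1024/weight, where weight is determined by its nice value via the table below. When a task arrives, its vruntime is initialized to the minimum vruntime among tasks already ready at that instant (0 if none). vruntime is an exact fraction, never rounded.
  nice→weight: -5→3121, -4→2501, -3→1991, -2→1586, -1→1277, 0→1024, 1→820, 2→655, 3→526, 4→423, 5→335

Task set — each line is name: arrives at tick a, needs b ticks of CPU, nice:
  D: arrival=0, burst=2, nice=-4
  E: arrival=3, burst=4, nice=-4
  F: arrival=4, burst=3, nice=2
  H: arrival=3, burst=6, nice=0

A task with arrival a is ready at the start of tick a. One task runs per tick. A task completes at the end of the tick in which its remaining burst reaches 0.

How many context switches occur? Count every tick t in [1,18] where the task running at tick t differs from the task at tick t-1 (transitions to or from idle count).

t=0: vr[D=0] → run D
t=1: vr[D=1024/2501] → run D
t=2: (idle)
t=3: vr[E=0 H=0] → run E
t=4: vr[E=1024/2501 F=0 H=0] → run F
t=5: vr[E=1024/2501 F=1024/655 H=0] → run H
t=6: vr[E=1024/2501 F=1024/655 H=1] → run E
t=7: vr[E=2048/2501 F=1024/655 H=1] → run E
t=8: vr[E=3072/2501 F=1024/655 H=1] → run H
t=9: vr[E=3072/2501 F=1024/655 H=2] → run E
t=10: vr[F=1024/655 H=2] → run F
t=11: vr[F=2048/655 H=2] → run H
t=12: vr[F=2048/655 H=3] → run H
t=13: vr[F=2048/655 H=4] → run F
t=14: vr[H=4] → run H
t=15: vr[H=5] → run H
t=16: (idle)
t=17: (idle)
t=18: (idle)

context switches = 12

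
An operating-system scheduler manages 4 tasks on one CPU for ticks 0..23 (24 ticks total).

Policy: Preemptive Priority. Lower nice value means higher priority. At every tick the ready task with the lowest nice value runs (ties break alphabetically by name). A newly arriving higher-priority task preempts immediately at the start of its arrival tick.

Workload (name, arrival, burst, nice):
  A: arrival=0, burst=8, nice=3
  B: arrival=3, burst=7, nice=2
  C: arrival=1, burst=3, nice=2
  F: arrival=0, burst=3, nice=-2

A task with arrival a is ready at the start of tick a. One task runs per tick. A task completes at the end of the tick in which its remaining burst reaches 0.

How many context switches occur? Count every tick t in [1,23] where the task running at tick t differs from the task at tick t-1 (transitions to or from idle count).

t=0: ready={A,F} → run F
t=1: ready={A,C,F} → run F
t=2: ready={A,C,F} → run F
t=3: ready={A,B,C} → run B
t=4: ready={A,B,C} → run B
t=5: ready={A,B,C} → run B
t=6: ready={A,B,C} → run B
t=7: ready={A,B,C} → run B
t=8: ready={A,B,C} → run B
t=9: ready={A,B,C} → run B
t=10: ready={A,C} → run C
t=11: ready={A,C} → run C
t=12: ready={A,C} → run C
t=13: ready={A} → run A
t=14: ready={A} → run A
t=15: ready={A} → run A
t=16: ready={A} → run A
t=17: ready={A} → run A
t=18: ready={A} → run A
t=19: ready={A} → run A
t=20: ready={A} → run A
t=21: (idle)
t=22: (idle)
t=23: (idle)

context switches = 4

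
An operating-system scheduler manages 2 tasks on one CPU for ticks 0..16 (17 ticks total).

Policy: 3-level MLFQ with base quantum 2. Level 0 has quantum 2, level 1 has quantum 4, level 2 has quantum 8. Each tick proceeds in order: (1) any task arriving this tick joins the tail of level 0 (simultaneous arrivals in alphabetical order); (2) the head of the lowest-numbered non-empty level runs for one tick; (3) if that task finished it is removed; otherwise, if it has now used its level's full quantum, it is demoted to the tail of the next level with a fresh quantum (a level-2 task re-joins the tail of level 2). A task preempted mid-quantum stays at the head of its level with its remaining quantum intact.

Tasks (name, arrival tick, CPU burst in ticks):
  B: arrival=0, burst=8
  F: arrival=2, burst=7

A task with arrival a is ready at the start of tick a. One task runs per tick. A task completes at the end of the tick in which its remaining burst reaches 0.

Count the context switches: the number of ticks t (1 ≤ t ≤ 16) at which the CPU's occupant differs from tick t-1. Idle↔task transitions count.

t=0: L0/L1/L2 = B/-/- → run B
t=1: L0/L1/L2 = B/-/- → run B
t=2: L0/L1/L2 = F/B/- → run F
t=3: L0/L1/L2 = F/B/- → run F
t=4: L0/L1/L2 = -/BF/- → run B
t=5: L0/L1/L2 = -/BF/- → run B
t=6: L0/L1/L2 = -/BF/- → run B
t=7: L0/L1/L2 = -/BF/- → run B
t=8: L0/L1/L2 = -/F/B → run F
t=9: L0/L1/L2 = -/F/B → run F
t=10: L0/L1/L2 = -/F/B → run F
t=11: L0/L1/L2 = -/F/B → run F
t=12: L0/L1/L2 = -/-/BF → run B
t=13: L0/L1/L2 = -/-/BF → run B
t=14: L0/L1/L2 = -/-/F → run F
t=15: (idle)
t=16: (idle)

context switches = 6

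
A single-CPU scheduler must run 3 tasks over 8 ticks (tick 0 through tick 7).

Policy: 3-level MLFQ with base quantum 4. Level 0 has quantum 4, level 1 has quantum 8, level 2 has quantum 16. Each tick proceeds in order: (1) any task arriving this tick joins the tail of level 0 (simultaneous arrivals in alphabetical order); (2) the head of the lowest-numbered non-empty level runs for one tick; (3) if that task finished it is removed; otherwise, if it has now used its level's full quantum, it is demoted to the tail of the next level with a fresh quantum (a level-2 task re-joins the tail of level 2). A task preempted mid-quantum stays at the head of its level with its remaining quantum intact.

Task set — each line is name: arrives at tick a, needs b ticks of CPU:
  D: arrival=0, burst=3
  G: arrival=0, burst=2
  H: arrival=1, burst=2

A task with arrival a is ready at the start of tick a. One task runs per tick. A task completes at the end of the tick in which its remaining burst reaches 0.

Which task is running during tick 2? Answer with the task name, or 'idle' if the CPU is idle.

running at tick 2 = D

t=0: L0/L1/L2 = DG/-/- → run D
t=1: L0/L1/L2 = DGH/-/- → run D
t=2: L0/L1/L2 = DGH/-/- → run D
t=3: L0/L1/L2 = GH/-/- → run G
t=4: L0/L1/L2 = GH/-/- → run G
t=5: L0/L1/L2 = H/-/- → run H
t=6: L0/L1/L2 = H/-/- → run H
t=7: (idle)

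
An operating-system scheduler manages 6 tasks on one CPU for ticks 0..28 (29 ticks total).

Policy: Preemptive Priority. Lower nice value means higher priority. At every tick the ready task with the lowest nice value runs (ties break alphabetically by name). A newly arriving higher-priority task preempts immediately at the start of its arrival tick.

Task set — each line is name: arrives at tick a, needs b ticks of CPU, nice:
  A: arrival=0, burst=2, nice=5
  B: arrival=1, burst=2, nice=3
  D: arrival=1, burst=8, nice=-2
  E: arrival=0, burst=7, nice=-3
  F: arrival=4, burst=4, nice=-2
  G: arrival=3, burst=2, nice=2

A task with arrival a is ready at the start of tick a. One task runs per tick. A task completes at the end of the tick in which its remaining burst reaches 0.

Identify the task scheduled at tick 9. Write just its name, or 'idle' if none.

t=0: ready={A,E} → run E
t=1: ready={A,B,D,E} → run E
t=2: ready={A,B,D,E} → run E
t=3: ready={A,B,D,E,G} → run E
t=4: ready={A,B,D,E,F,G} → run E
t=5: ready={A,B,D,E,F,G} → run E
t=6: ready={A,B,D,E,F,G} → run E
t=7: ready={A,B,D,F,G} → run D
t=8: ready={A,B,D,F,G} → run D
t=9: ready={A,B,D,F,G} → run D
t=10: ready={A,B,D,F,G} → run D
t=11: ready={A,B,D,F,G} → run D
t=12: ready={A,B,D,F,G} → run D
t=13: ready={A,B,D,F,G} → run D
t=14: ready={A,B,D,F,G} → run D
t=15: ready={A,B,F,G} → run F
t=16: ready={A,B,F,G} → run F
t=17: ready={A,B,F,G} → run F
t=18: ready={A,B,F,G} → run F
t=19: ready={A,B,G} → run G
t=20: ready={A,B,G} → run G
t=21: ready={A,B} → run B
t=22: ready={A,B} → run B
t=23: ready={A} → run A
t=24: ready={A} → run A
t=25: (idle)
t=26: (idle)
t=27: (idle)
t=28: (idle)

running at tick 9 = D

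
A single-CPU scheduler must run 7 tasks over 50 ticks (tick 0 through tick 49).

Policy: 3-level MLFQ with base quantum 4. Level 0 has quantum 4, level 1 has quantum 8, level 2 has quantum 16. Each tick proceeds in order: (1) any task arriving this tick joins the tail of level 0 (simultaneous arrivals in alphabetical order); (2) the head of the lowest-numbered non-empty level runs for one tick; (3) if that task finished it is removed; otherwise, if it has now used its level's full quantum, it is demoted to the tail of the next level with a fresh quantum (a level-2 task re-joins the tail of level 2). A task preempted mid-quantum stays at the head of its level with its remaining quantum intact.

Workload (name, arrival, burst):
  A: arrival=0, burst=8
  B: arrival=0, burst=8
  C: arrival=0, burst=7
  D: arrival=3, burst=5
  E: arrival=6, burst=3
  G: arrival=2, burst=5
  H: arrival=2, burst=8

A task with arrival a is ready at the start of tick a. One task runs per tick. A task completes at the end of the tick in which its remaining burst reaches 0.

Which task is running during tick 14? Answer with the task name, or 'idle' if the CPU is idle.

t=0: L0/L1/L2 = ABC/-/- → run A
t=1: L0/L1/L2 = ABC/-/- → run A
t=2: L0/L1/L2 = ABCGH/-/- → run A
t=3: L0/L1/L2 = ABCGHD/-/- → run A
t=4: L0/L1/L2 = BCGHD/A/- → run B
t=5: L0/L1/L2 = BCGHD/A/- → run B
t=6: L0/L1/L2 = BCGHDE/A/- → run B
t=7: L0/L1/L2 = BCGHDE/A/- → run B
t=8: L0/L1/L2 = CGHDE/AB/- → run C
t=9: L0/L1/L2 = CGHDE/AB/- → run C
t=10: L0/L1/L2 = CGHDE/AB/- → run C
t=11: L0/L1/L2 = CGHDE/AB/- → run C
t=12: L0/L1/L2 = GHDE/ABC/- → run G
t=13: L0/L1/L2 = GHDE/ABC/- → run G
t=14: L0/L1/L2 = GHDE/ABC/- → run G
t=15: L0/L1/L2 = GHDE/ABC/- → run G
t=16: L0/L1/L2 = HDE/ABCG/- → run H
t=17: L0/L1/L2 = HDE/ABCG/- → run H
t=18: L0/L1/L2 = HDE/ABCG/- → run H
t=19: L0/L1/L2 = HDE/ABCG/- → run H
t=20: L0/L1/L2 = DE/ABCGH/- → run D
t=21: L0/L1/L2 = DE/ABCGH/- → run D
t=22: L0/L1/L2 = DE/ABCGH/- → run D
t=23: L0/L1/L2 = DE/ABCGH/- → run D
t=24: L0/L1/L2 = E/ABCGHD/- → run E
t=25: L0/L1/L2 = E/ABCGHD/- → run E
t=26: L0/L1/L2 = E/ABCGHD/- → run E
t=27: L0/L1/L2 = -/ABCGHD/- → run A
t=28: L0/L1/L2 = -/ABCGHD/- → run A
t=29: L0/L1/L2 = -/ABCGHD/- → run A
t=30: L0/L1/L2 = -/ABCGHD/- → run A
t=31: L0/L1/L2 = -/BCGHD/- → run B
t=32: L0/L1/L2 = -/BCGHD/- → run B
t=33: L0/L1/L2 = -/BCGHD/- → run B
t=34: L0/L1/L2 = -/BCGHD/- → run B
t=35: L0/L1/L2 = -/CGHD/- → run C
t=36: L0/L1/L2 = -/CGHD/- → run C
t=37: L0/L1/L2 = -/CGHD/- → run C
t=38: L0/L1/L2 = -/GHD/- → run G
t=39: L0/L1/L2 = -/HD/- → run H
t=40: L0/L1/L2 = -/HD/- → run H
t=41: L0/L1/L2 = -/HD/- → run H
t=42: L0/L1/L2 = -/HD/- → run H
t=43: L0/L1/L2 = -/D/- → run D
t=44: (idle)
t=45: (idle)
t=46: (idle)
t=47: (idle)
t=48: (idle)
t=49: (idle)

running at tick 14 = G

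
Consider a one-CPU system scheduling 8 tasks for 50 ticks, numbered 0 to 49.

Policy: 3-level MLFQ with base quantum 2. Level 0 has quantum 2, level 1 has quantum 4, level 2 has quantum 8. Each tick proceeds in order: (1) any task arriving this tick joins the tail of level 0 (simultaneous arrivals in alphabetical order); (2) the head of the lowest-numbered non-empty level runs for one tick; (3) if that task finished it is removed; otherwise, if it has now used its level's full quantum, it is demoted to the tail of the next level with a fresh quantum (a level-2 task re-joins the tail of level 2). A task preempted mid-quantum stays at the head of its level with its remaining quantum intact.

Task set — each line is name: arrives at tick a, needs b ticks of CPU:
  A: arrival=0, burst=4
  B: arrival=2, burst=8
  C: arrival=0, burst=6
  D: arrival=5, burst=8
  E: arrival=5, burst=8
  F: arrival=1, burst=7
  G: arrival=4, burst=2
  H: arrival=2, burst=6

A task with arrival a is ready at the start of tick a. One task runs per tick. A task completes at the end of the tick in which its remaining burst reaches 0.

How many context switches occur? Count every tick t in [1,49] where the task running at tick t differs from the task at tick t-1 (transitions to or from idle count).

t=0: L0/L1/L2 = AC/-/- → run A
t=1: L0/L1/L2 = ACF/-/- → run A
t=2: L0/L1/L2 = CFBH/A/- → run C
t=3: L0/L1/L2 = CFBH/A/- → run C
t=4: L0/L1/L2 = FBHG/AC/- → run F
t=5: L0/L1/L2 = FBHGDE/AC/- → run F
t=6: L0/L1/L2 = BHGDE/ACF/- → run B
t=7: L0/L1/L2 = BHGDE/ACF/- → run B
t=8: L0/L1/L2 = HGDE/ACFB/- → run H
t=9: L0/L1/L2 = HGDE/ACFB/- → run H
t=10: L0/L1/L2 = GDE/ACFBH/- → run G
t=11: L0/L1/L2 = GDE/ACFBH/- → run G
t=12: L0/L1/L2 = DE/ACFBH/- → run D
t=13: L0/L1/L2 = DE/ACFBH/- → run D
t=14: L0/L1/L2 = E/ACFBHD/- → run E
t=15: L0/L1/L2 = E/ACFBHD/- → run E
t=16: L0/L1/L2 = -/ACFBHDE/- → run A
t=17: L0/L1/L2 = -/ACFBHDE/- → run A
t=18: L0/L1/L2 = -/CFBHDE/- → run C
t=19: L0/L1/L2 = -/CFBHDE/- → run C
t=20: L0/L1/L2 = -/CFBHDE/- → run C
t=21: L0/L1/L2 = -/CFBHDE/- → run C
t=22: L0/L1/L2 = -/FBHDE/- → run F
t=23: L0/L1/L2 = -/FBHDE/- → run F
t=24: L0/L1/L2 = -/FBHDE/- → run F
t=25: L0/L1/L2 = -/FBHDE/- → run F
t=26: L0/L1/L2 = -/BHDE/F → run B
t=27: L0/L1/L2 = -/BHDE/F → run B
t=28: L0/L1/L2 = -/BHDE/F → run B
t=29: L0/L1/L2 = -/BHDE/F → run B
t=30: L0/L1/L2 = -/HDE/FB → run H
t=31: L0/L1/L2 = -/HDE/FB → run H
t=32: L0/L1/L2 = -/HDE/FB → run H
t=33: L0/L1/L2 = -/HDE/FB → run H
t=34: L0/L1/L2 = -/DE/FB → run D
t=35: L0/L1/L2 = -/DE/FB → run D
t=36: L0/L1/L2 = -/DE/FB → run D
t=37: L0/L1/L2 = -/DE/FB → run D
t=38: L0/L1/L2 = -/E/FBD → run E
t=39: L0/L1/L2 = -/E/FBD → run E
t=40: L0/L1/L2 = -/E/FBD → run E
t=41: L0/L1/L2 = -/E/FBD → run E
t=42: L0/L1/L2 = -/-/FBDE → run F
t=43: L0/L1/L2 = -/-/BDE → run B
t=44: L0/L1/L2 = -/-/BDE → run B
t=45: L0/L1/L2 = -/-/DE → run D
t=46: L0/L1/L2 = -/-/DE → run D
t=47: L0/L1/L2 = -/-/E → run E
t=48: L0/L1/L2 = -/-/E → run E
t=49: (idle)

context switches = 19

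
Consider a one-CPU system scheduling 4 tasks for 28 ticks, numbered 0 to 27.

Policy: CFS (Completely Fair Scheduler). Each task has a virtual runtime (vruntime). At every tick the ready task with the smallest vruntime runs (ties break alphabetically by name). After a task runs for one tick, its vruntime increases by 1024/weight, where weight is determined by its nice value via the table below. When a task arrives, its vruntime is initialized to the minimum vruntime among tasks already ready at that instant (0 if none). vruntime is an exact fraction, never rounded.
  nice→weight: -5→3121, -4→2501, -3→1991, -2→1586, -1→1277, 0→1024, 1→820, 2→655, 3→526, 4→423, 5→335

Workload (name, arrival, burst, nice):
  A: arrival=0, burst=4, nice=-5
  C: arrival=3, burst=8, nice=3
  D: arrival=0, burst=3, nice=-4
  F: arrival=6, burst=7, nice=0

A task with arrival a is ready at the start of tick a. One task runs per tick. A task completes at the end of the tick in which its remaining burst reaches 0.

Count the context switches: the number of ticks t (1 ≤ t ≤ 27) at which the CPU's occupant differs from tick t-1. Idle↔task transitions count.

t=0: vr[A=0 D=0] → run A
t=1: vr[A=1024/3121 D=0] → run D
t=2: vr[A=1024/3121 D=1024/2501] → run A
t=3: vr[A=2048/3121 C=1024/2501 D=1024/2501] → run C
t=4: vr[A=2048/3121 C=1549824/657763 D=1024/2501] → run D
t=5: vr[A=2048/3121 C=1549824/657763 D=2048/2501] → run A
t=6: vr[A=3072/3121 C=1549824/657763 D=2048/2501 F=2048/2501] → run D
t=7: vr[A=3072/3121 C=1549824/657763 F=2048/2501] → run F
t=8: vr[A=3072/3121 C=1549824/657763 F=4549/2501] → run A
t=9: vr[C=1549824/657763 F=4549/2501] → run F
t=10: vr[C=1549824/657763 F=7050/2501] → run C
t=11: vr[C=2830336/657763 F=7050/2501] → run F
t=12: vr[C=2830336/657763 F=9551/2501] → run F
t=13: vr[C=2830336/657763 F=12052/2501] → run C
t=14: vr[C=4110848/657763 F=12052/2501] → run F
t=15: vr[C=4110848/657763 F=14553/2501] → run F
t=16: vr[C=4110848/657763 F=17054/2501] → run C
t=17: vr[C=5391360/657763 F=17054/2501] → run F
t=18: vr[C=5391360/657763] → run C
t=19: vr[C=6671872/657763] → run C
t=20: vr[C=7952384/657763] → run C
t=21: vr[C=9232896/657763] → run C
t=22: (idle)
t=23: (idle)
t=24: (idle)
t=25: (idle)
t=26: (idle)
t=27: (idle)

context switches = 17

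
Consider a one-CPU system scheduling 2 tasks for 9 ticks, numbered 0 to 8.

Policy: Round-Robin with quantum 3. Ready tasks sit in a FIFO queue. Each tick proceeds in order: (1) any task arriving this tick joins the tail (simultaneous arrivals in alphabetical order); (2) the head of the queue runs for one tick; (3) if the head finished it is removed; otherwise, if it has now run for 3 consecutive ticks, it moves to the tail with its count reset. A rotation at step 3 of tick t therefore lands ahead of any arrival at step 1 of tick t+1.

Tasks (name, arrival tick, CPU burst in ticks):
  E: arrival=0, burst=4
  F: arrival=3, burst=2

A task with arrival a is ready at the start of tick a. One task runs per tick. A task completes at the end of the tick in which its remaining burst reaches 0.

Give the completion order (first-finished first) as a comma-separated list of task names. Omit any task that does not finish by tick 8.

completion order = E, F

t=0: queue=[E] q_used=0 → run E
t=1: queue=[E] q_used=1 → run E
t=2: queue=[E] q_used=2 → run E
t=3: queue=[E,F] q_used=0 → run E
t=4: queue=[F] q_used=0 → run F
t=5: queue=[F] q_used=1 → run F
t=6: (idle)
t=7: (idle)
t=8: (idle)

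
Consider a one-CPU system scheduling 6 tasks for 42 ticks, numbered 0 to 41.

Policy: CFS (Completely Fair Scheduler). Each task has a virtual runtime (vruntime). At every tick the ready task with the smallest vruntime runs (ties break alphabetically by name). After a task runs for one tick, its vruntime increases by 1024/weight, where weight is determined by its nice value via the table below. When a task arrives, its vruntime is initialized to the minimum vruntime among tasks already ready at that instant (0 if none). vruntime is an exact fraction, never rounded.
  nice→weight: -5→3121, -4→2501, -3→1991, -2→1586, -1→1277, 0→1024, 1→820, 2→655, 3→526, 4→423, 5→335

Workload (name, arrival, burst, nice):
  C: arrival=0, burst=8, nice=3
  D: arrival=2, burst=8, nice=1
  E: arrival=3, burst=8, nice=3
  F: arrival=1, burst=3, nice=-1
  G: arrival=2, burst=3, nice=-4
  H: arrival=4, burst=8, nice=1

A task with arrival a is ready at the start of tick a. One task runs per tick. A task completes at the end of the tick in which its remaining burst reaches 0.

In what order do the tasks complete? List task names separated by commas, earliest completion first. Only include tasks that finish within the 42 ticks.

completion order = G, F, D, H, C, E

t=0: vr[C=0] → run C
t=1: vr[C=512/263 F=512/263] → run C
t=2: vr[C=1024/263 D=512/263 F=512/263 G=512/263] → run D
t=3: vr[C=1024/263 D=172288/53915 E=512/263 F=512/263 G=512/263] → run E
t=4: vr[C=1024/263 D=172288/53915 E=1024/263 F=512/263 G=512/263 H=512/263] → run F
t=5: vr[C=1024/263 D=172288/53915 E=1024/263 F=923136/335851 G=512/263 H=512/263] → run G
t=6: vr[C=1024/263 D=172288/53915 E=1024/263 F=923136/335851 G=1549824/657763 H=512/263] → run H
t=7: vr[C=1024/263 D=172288/53915 E=1024/263 F=923136/335851 G=1549824/657763 H=172288/53915] → run G
t=8: vr[C=1024/263 D=172288/53915 E=1024/263 F=923136/335851 G=1819136/657763 H=172288/53915] → run F
t=9: vr[C=1024/263 D=172288/53915 E=1024/263 F=1192448/335851 G=1819136/657763 H=172288/53915] → run G
t=10: vr[C=1024/263 D=172288/53915 E=1024/263 F=1192448/335851 H=172288/53915] → run D
t=11: vr[C=1024/263 D=239616/53915 E=1024/263 F=1192448/335851 H=172288/53915] → run H
t=12: vr[C=1024/263 D=239616/53915 E=1024/263 F=1192448/335851 H=239616/53915] → run F
t=13: vr[C=1024/263 D=239616/53915 E=1024/263 H=239616/53915] → run C
t=14: vr[C=1536/263 D=239616/53915 E=1024/263 H=239616/53915] → run E
t=15: vr[C=1536/263 D=239616/53915 E=1536/263 H=239616/53915] → run D
t=16: vr[C=1536/263 D=306944/53915 E=1536/263 H=239616/53915] → run H
t=17: vr[C=1536/263 D=306944/53915 E=1536/263 H=306944/53915] → run D
t=18: vr[C=1536/263 D=374272/53915 E=1536/263 H=306944/53915] → run H
t=19: vr[C=1536/263 D=374272/53915 E=1536/263 H=374272/53915] → run C
t=20: vr[C=2048/263 D=374272/53915 E=1536/263 H=374272/53915] → run E
t=21: vr[C=2048/263 D=374272/53915 E=2048/263 H=374272/53915] → run D
t=22: vr[C=2048/263 D=88320/10783 E=2048/263 H=374272/53915] → run H
t=23: vr[C=2048/263 D=88320/10783 E=2048/263 H=88320/10783] → run C
t=24: vr[C=2560/263 D=88320/10783 E=2048/263 H=88320/10783] → run E
t=25: vr[C=2560/263 D=88320/10783 E=2560/263 H=88320/10783] → run D
t=26: vr[C=2560/263 D=508928/53915 E=2560/263 H=88320/10783] → run H
t=27: vr[C=2560/263 D=508928/53915 E=2560/263 H=508928/53915] → run D
t=28: vr[C=2560/263 D=576256/53915 E=2560/263 H=508928/53915] → run H
t=29: vr[C=2560/263 D=576256/53915 E=2560/263 H=576256/53915] → run C
t=30: vr[C=3072/263 D=576256/53915 E=2560/263 H=576256/53915] → run E
t=31: vr[C=3072/263 D=576256/53915 E=3072/263 H=576256/53915] → run D
t=32: vr[C=3072/263 E=3072/263 H=576256/53915] → run H
t=33: vr[C=3072/263 E=3072/263] → run C
t=34: vr[C=3584/263 E=3072/263] → run E
t=35: vr[C=3584/263 E=3584/263] → run C
t=36: vr[E=3584/263] → run E
t=37: vr[E=4096/263] → run E
t=38: (idle)
t=39: (idle)
t=40: (idle)
t=41: (idle)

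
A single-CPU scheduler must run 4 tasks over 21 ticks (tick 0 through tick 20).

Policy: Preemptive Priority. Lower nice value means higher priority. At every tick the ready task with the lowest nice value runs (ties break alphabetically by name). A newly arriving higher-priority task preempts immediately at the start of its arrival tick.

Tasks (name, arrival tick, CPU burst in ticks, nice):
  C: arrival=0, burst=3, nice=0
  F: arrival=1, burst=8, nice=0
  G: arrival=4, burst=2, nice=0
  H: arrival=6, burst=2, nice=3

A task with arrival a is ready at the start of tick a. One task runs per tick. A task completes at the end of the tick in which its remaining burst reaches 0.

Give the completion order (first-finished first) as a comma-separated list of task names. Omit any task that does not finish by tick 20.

completion order = C, F, G, H

t=0: ready={C} → run C
t=1: ready={C,F} → run C
t=2: ready={C,F} → run C
t=3: ready={F} → run F
t=4: ready={F,G} → run F
t=5: ready={F,G} → run F
t=6: ready={F,G,H} → run F
t=7: ready={F,G,H} → run F
t=8: ready={F,G,H} → run F
t=9: ready={F,G,H} → run F
t=10: ready={F,G,H} → run F
t=11: ready={G,H} → run G
t=12: ready={G,H} → run G
t=13: ready={H} → run H
t=14: ready={H} → run H
t=15: (idle)
t=16: (idle)
t=17: (idle)
t=18: (idle)
t=19: (idle)
t=20: (idle)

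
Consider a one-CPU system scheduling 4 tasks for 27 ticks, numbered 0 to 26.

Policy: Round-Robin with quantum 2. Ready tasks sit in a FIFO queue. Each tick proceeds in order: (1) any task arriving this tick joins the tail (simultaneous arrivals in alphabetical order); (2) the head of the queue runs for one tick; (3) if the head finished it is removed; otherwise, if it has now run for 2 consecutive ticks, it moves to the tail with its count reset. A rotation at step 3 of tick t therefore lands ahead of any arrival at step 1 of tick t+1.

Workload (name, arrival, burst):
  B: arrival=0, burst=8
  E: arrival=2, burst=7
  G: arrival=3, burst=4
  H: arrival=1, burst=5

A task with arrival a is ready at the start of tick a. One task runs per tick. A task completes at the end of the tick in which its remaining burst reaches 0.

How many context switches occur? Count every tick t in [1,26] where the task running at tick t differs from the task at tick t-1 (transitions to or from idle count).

t=0: queue=[B] q_used=0 → run B
t=1: queue=[B,H] q_used=1 → run B
t=2: queue=[H,B,E] q_used=0 → run H
t=3: queue=[H,B,E,G] q_used=1 → run H
t=4: queue=[B,E,G,H] q_used=0 → run B
t=5: queue=[B,E,G,H] q_used=1 → run B
t=6: queue=[E,G,H,B] q_used=0 → run E
t=7: queue=[E,G,H,B] q_used=1 → run E
t=8: queue=[G,H,B,E] q_used=0 → run G
t=9: queue=[G,H,B,E] q_used=1 → run G
t=10: queue=[H,B,E,G] q_used=0 → run H
t=11: queue=[H,B,E,G] q_used=1 → run H
t=12: queue=[B,E,G,H] q_used=0 → run B
t=13: queue=[B,E,G,H] q_used=1 → run B
t=14: queue=[E,G,H,B] q_used=0 → run E
t=15: queue=[E,G,H,B] q_used=1 → run E
t=16: queue=[G,H,B,E] q_used=0 → run G
t=17: queue=[G,H,B,E] q_used=1 → run G
t=18: queue=[H,B,E] q_used=0 → run H
t=19: queue=[B,E] q_used=0 → run B
t=20: queue=[B,E] q_used=1 → run B
t=21: queue=[E] q_used=0 → run E
t=22: queue=[E] q_used=1 → run E
t=23: queue=[E] q_used=0 → run E
t=24: (idle)
t=25: (idle)
t=26: (idle)

context switches = 12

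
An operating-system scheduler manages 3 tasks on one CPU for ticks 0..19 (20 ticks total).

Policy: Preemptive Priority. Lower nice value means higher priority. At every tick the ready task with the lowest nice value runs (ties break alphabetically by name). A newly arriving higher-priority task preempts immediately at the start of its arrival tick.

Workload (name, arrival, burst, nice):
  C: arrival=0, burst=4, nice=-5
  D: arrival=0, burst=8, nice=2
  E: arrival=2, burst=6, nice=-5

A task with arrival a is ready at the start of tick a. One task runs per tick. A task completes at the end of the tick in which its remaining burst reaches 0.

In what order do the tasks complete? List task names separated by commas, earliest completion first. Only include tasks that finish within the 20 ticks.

completion order = C, E, D

t=0: ready={C,D} → run C
t=1: ready={C,D} → run C
t=2: ready={C,D,E} → run C
t=3: ready={C,D,E} → run C
t=4: ready={D,E} → run E
t=5: ready={D,E} → run E
t=6: ready={D,E} → run E
t=7: ready={D,E} → run E
t=8: ready={D,E} → run E
t=9: ready={D,E} → run E
t=10: ready={D} → run D
t=11: ready={D} → run D
t=12: ready={D} → run D
t=13: ready={D} → run D
t=14: ready={D} → run D
t=15: ready={D} → run D
t=16: ready={D} → run D
t=17: ready={D} → run D
t=18: (idle)
t=19: (idle)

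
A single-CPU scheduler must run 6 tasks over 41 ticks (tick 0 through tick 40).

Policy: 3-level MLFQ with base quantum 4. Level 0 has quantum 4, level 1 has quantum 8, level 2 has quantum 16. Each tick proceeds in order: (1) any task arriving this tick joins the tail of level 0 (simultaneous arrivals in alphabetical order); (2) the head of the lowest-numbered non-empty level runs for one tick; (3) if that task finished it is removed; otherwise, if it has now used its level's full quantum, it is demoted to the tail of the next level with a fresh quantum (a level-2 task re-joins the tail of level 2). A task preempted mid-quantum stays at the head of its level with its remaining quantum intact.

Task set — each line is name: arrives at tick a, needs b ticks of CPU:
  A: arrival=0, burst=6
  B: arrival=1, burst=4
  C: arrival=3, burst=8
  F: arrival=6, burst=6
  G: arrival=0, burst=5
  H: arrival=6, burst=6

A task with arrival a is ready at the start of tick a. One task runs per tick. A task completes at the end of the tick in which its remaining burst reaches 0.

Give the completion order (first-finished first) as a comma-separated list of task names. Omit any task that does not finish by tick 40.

t=0: L0/L1/L2 = AG/-/- → run A
t=1: L0/L1/L2 = AGB/-/- → run A
t=2: L0/L1/L2 = AGB/-/- → run A
t=3: L0/L1/L2 = AGBC/-/- → run A
t=4: L0/L1/L2 = GBC/A/- → run G
t=5: L0/L1/L2 = GBC/A/- → run G
t=6: L0/L1/L2 = GBCFH/A/- → run G
t=7: L0/L1/L2 = GBCFH/A/- → run G
t=8: L0/L1/L2 = BCFH/AG/- → run B
t=9: L0/L1/L2 = BCFH/AG/- → run B
t=10: L0/L1/L2 = BCFH/AG/- → run B
t=11: L0/L1/L2 = BCFH/AG/- → run B
t=12: L0/L1/L2 = CFH/AG/- → run C
t=13: L0/L1/L2 = CFH/AG/- → run C
t=14: L0/L1/L2 = CFH/AG/- → run C
t=15: L0/L1/L2 = CFH/AG/- → run C
t=16: L0/L1/L2 = FH/AGC/- → run F
t=17: L0/L1/L2 = FH/AGC/- → run F
t=18: L0/L1/L2 = FH/AGC/- → run F
t=19: L0/L1/L2 = FH/AGC/- → run F
t=20: L0/L1/L2 = H/AGCF/- → run H
t=21: L0/L1/L2 = H/AGCF/- → run H
t=22: L0/L1/L2 = H/AGCF/- → run H
t=23: L0/L1/L2 = H/AGCF/- → run H
t=24: L0/L1/L2 = -/AGCFH/- → run A
t=25: L0/L1/L2 = -/AGCFH/- → run A
t=26: L0/L1/L2 = -/GCFH/- → run G
t=27: L0/L1/L2 = -/CFH/- → run C
t=28: L0/L1/L2 = -/CFH/- → run C
t=29: L0/L1/L2 = -/CFH/- → run C
t=30: L0/L1/L2 = -/CFH/- → run C
t=31: L0/L1/L2 = -/FH/- → run F
t=32: L0/L1/L2 = -/FH/- → run F
t=33: L0/L1/L2 = -/H/- → run H
t=34: L0/L1/L2 = -/H/- → run H
t=35: (idle)
t=36: (idle)
t=37: (idle)
t=38: (idle)
t=39: (idle)
t=40: (idle)

completion order = B, A, G, C, F, H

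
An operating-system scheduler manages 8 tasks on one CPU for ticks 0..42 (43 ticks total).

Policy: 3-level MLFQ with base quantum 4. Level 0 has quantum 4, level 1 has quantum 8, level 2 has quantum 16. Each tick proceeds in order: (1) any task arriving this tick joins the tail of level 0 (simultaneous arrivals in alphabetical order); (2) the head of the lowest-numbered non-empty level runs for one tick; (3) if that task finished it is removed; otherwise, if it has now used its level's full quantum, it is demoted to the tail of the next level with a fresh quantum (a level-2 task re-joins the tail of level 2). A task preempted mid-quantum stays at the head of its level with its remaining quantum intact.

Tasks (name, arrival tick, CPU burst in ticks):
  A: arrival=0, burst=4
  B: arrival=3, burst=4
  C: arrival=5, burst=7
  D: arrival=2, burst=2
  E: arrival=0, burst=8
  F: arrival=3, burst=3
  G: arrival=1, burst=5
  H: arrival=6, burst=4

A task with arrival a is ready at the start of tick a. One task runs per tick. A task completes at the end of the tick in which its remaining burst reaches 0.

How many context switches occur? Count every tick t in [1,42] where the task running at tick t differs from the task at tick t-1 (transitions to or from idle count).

t=0: L0/L1/L2 = AE/-/- → run A
t=1: L0/L1/L2 = AEG/-/- → run A
t=2: L0/L1/L2 = AEGD/-/- → run A
t=3: L0/L1/L2 = AEGDBF/-/- → run A
t=4: L0/L1/L2 = EGDBF/-/- → run E
t=5: L0/L1/L2 = EGDBFC/-/- → run E
t=6: L0/L1/L2 = EGDBFCH/-/- → run E
t=7: L0/L1/L2 = EGDBFCH/-/- → run E
t=8: L0/L1/L2 = GDBFCH/E/- → run G
t=9: L0/L1/L2 = GDBFCH/E/- → run G
t=10: L0/L1/L2 = GDBFCH/E/- → run G
t=11: L0/L1/L2 = GDBFCH/E/- → run G
t=12: L0/L1/L2 = DBFCH/EG/- → run D
t=13: L0/L1/L2 = DBFCH/EG/- → run D
t=14: L0/L1/L2 = BFCH/EG/- → run B
t=15: L0/L1/L2 = BFCH/EG/- → run B
t=16: L0/L1/L2 = BFCH/EG/- → run B
t=17: L0/L1/L2 = BFCH/EG/- → run B
t=18: L0/L1/L2 = FCH/EG/- → run F
t=19: L0/L1/L2 = FCH/EG/- → run F
t=20: L0/L1/L2 = FCH/EG/- → run F
t=21: L0/L1/L2 = CH/EG/- → run C
t=22: L0/L1/L2 = CH/EG/- → run C
t=23: L0/L1/L2 = CH/EG/- → run C
t=24: L0/L1/L2 = CH/EG/- → run C
t=25: L0/L1/L2 = H/EGC/- → run H
t=26: L0/L1/L2 = H/EGC/- → run H
t=27: L0/L1/L2 = H/EGC/- → run H
t=28: L0/L1/L2 = H/EGC/- → run H
t=29: L0/L1/L2 = -/EGC/- → run E
t=30: L0/L1/L2 = -/EGC/- → run E
t=31: L0/L1/L2 = -/EGC/- → run E
t=32: L0/L1/L2 = -/EGC/- → run E
t=33: L0/L1/L2 = -/GC/- → run G
t=34: L0/L1/L2 = -/C/- → run C
t=35: L0/L1/L2 = -/C/- → run C
t=36: L0/L1/L2 = -/C/- → run C
t=37: (idle)
t=38: (idle)
t=39: (idle)
t=40: (idle)
t=41: (idle)
t=42: (idle)

context switches = 11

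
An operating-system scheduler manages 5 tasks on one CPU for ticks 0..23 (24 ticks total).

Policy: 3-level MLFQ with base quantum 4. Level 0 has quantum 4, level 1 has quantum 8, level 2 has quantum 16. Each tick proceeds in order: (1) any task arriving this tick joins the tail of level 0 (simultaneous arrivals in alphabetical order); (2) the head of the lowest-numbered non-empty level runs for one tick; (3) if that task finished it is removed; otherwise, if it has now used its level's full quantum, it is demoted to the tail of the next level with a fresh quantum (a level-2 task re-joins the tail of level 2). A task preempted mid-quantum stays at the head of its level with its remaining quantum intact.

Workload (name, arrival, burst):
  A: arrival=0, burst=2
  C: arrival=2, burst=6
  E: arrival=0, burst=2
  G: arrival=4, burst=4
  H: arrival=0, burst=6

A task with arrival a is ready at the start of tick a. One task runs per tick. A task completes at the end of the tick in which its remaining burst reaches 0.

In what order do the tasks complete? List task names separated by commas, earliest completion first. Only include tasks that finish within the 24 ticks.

completion order = A, E, G, H, C

t=0: L0/L1/L2 = AEH/-/- → run A
t=1: L0/L1/L2 = AEH/-/- → run A
t=2: L0/L1/L2 = EHC/-/- → run E
t=3: L0/L1/L2 = EHC/-/- → run E
t=4: L0/L1/L2 = HCG/-/- → run H
t=5: L0/L1/L2 = HCG/-/- → run H
t=6: L0/L1/L2 = HCG/-/- → run H
t=7: L0/L1/L2 = HCG/-/- → run H
t=8: L0/L1/L2 = CG/H/- → run C
t=9: L0/L1/L2 = CG/H/- → run C
t=10: L0/L1/L2 = CG/H/- → run C
t=11: L0/L1/L2 = CG/H/- → run C
t=12: L0/L1/L2 = G/HC/- → run G
t=13: L0/L1/L2 = G/HC/- → run G
t=14: L0/L1/L2 = G/HC/- → run G
t=15: L0/L1/L2 = G/HC/- → run G
t=16: L0/L1/L2 = -/HC/- → run H
t=17: L0/L1/L2 = -/HC/- → run H
t=18: L0/L1/L2 = -/C/- → run C
t=19: L0/L1/L2 = -/C/- → run C
t=20: (idle)
t=21: (idle)
t=22: (idle)
t=23: (idle)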